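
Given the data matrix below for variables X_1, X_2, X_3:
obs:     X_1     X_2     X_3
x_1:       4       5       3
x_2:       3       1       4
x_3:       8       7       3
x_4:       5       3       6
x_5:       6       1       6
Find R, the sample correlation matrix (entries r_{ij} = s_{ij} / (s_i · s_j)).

Step 1 — column means:
  mean(X_1) = (4 + 3 + 8 + 5 + 6) / 5 = 26/5 = 5.2
  mean(X_2) = (5 + 1 + 7 + 3 + 1) / 5 = 17/5 = 3.4
  mean(X_3) = (3 + 4 + 3 + 6 + 6) / 5 = 22/5 = 4.4

Step 2 — sample variances and covariances s[i,j] = (1/(n-1)) · Σ_k (x_{k,i} - mean_i) · (x_{k,j} - mean_j), with n-1 = 4:
  s[X_1,X_1] = ((-1.2)·(-1.2) + (-2.2)·(-2.2) + (2.8)·(2.8) + (-0.2)·(-0.2) + (0.8)·(0.8)) / 4 = 14.8/4 = 3.7
  s[X_1,X_2] = ((-1.2)·(1.6) + (-2.2)·(-2.4) + (2.8)·(3.6) + (-0.2)·(-0.4) + (0.8)·(-2.4)) / 4 = 11.6/4 = 2.9
  s[X_1,X_3] = ((-1.2)·(-1.4) + (-2.2)·(-0.4) + (2.8)·(-1.4) + (-0.2)·(1.6) + (0.8)·(1.6)) / 4 = -0.4/4 = -0.1
  s[X_2,X_2] = ((1.6)·(1.6) + (-2.4)·(-2.4) + (3.6)·(3.6) + (-0.4)·(-0.4) + (-2.4)·(-2.4)) / 4 = 27.2/4 = 6.8
  s[X_2,X_3] = ((1.6)·(-1.4) + (-2.4)·(-0.4) + (3.6)·(-1.4) + (-0.4)·(1.6) + (-2.4)·(1.6)) / 4 = -10.8/4 = -2.7
  s[X_3,X_3] = ((-1.4)·(-1.4) + (-0.4)·(-0.4) + (-1.4)·(-1.4) + (1.6)·(1.6) + (1.6)·(1.6)) / 4 = 9.2/4 = 2.3
  Sample standard deviations s_i = √(s[i,i]):
  s(X_1) = √(3.7) = 1.9235
  s(X_2) = √(6.8) = 2.6077
  s(X_3) = √(2.3) = 1.5166

Step 3 — r_{ij} = s_{ij} / (s_i · s_j):
  r[X_1,X_1] = 1 (diagonal).
  r[X_1,X_2] = 2.9 / (1.9235 · 2.6077) = 2.9 / 5.016 = 0.5782
  r[X_1,X_3] = -0.1 / (1.9235 · 1.5166) = -0.1 / 2.9172 = -0.0343
  r[X_2,X_2] = 1 (diagonal).
  r[X_2,X_3] = -2.7 / (2.6077 · 1.5166) = -2.7 / 3.9547 = -0.6827
  r[X_3,X_3] = 1 (diagonal).

R is symmetric with unit diagonal. Assembling:

R = [[1, 0.5782, -0.0343],
 [0.5782, 1, -0.6827],
 [-0.0343, -0.6827, 1]]


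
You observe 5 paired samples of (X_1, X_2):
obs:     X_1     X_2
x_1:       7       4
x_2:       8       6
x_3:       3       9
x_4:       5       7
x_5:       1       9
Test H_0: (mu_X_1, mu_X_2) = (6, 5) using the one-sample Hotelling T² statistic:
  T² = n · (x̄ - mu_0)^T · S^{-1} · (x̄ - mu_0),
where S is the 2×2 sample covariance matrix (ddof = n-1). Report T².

Step 1 — sample mean vector:
  mean(X_1) = (7 + 8 + 3 + 5 + 1) / 5 = 24/5 = 4.8
  mean(X_2) = (4 + 6 + 9 + 7 + 9) / 5 = 35/5 = 7
  x̄ = (4.8, 7),  deviation x̄ - mu_0 = (4.8, 7) - (6, 5) = (-1.2, 2).

Step 2 — sample covariance matrix, S[i,j] = (1/(n-1)) · Σ_k (x_{k,i} - mean_i) · (x_{k,j} - mean_j), divisor n-1 = 4:
  S[X_1,X_1] = ((2.2)·(2.2) + (3.2)·(3.2) + (-1.8)·(-1.8) + (0.2)·(0.2) + (-3.8)·(-3.8)) / 4 = 32.8/4 = 8.2
  S[X_1,X_2] = ((2.2)·(-3) + (3.2)·(-1) + (-1.8)·(2) + (0.2)·(0) + (-3.8)·(2)) / 4 = -21/4 = -5.25
  S[X_2,X_2] = ((-3)·(-3) + (-1)·(-1) + (2)·(2) + (0)·(0) + (2)·(2)) / 4 = 18/4 = 4.5
  S = [[8.2, -5.25],
 [-5.25, 4.5]].

Step 3 — invert S. det(S) = 8.2·4.5 - (-5.25)² = 9.3375.
  S^{-1} = (1/det) · [[d, -b], [-b, a]] = [[0.4819, 0.5622],
 [0.5622, 0.8782]].

Step 4 — quadratic form (x̄ - mu_0)^T · S^{-1} · (x̄ - mu_0):
  S^{-1} · (x̄ - mu_0) = (0.5462, 1.0817),
  (x̄ - mu_0)^T · [...] = (-1.2)·(0.5462) + (2)·(1.0817) = 1.5079.

Step 5 — scale by n: T² = 5 · 1.5079 = 7.5395.

T² ≈ 7.5395


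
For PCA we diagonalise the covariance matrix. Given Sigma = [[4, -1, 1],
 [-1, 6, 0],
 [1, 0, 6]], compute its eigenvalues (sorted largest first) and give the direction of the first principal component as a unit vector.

Step 1 — characteristic polynomial p(λ) = det(λI - Sigma) = λ³ - tr·λ² + c_1·λ - det, where tr = trace, c_1 = sum of the principal 2×2 minors, det = det(Sigma):
  tr = 4 + 6 + 6 = 16,
  c_1 = (4·6 - (-1)²) + (4·6 - (1)²) + (6·6 - (0)²) = 23 + 23 + 36 = 82,
  det = 4·(6·6 - (0)²) - (-1)·((-1)·6 - (0)·(1)) + (1)·((-1)·(0) - 6·(1)) = 4·(36) - (-1)·(-6) + (1)·(-6) = 132.
  So p(λ) = λ³ - 16λ² + 82λ - 132.
Step 2 — look for an integer root (rational root theorem: any rational root is an integer divisor of 132). Testing λ = 6:
  p(6) = 216 - 576 + 492 - 132 = 0  ✓
  Dividing out (λ - 6): p(λ) = (λ - 6)(λ² - 10λ + 22).
Step 3 — remaining eigenvalues from the quadratic λ² - 10λ + 22 = 0:
  Δ = 10² - 4·22 = 100 - 88 = 12,  λ = (10 ± √12)/2 = (10 ± 3.4641)/2 ≈ 6.7321 or 3.2679.
  Sorted: λ_1 = 6.7321,  λ_2 = 6,  λ_3 = 3.2679  (check: sum = 16 = tr ✓).

Step 4 — unit eigenvector for λ_1 ≈ 6.7321: v spans the null space of (Sigma - λ_1 I), whose rows are
  r_1 = (-2.7321, -1, 1),  r_2 = (-1, -0.7321, 0),  r_3 = (1, 0, -0.7321).
  v is orthogonal to every row, so take v ∝ r_1 × r_2 = ((-1)·(0) - (1)·(-0.7321), (1)·(-1) - (-2.7321)·(0), (-2.7321)·(-0.7321) - (-1)·(-1)) ≈ (0.7321, -1, 1).
  Let u = (0.7321, -1, 1).
  ||u|| = √((0.7321)² + (-1)² + (1)²) = √(2.5359) ≈ 1.5925,  v_1 = u/||u|| ≈ (0.4597, -0.628, 0.628) (||v_1|| = 1).

λ_1 = 6.7321,  λ_2 = 6,  λ_3 = 3.2679;  v_1 ≈ (0.4597, -0.628, 0.628)


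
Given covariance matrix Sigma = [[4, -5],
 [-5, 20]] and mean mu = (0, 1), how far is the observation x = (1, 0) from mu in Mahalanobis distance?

Step 1 — centre the observation: (x - mu) = (1, -1).

Step 2 — invert Sigma. det(Sigma) = 4·20 - (-5)² = 55.
  Sigma^{-1} = (1/det) · [[d, -b], [-b, a]] = [[0.3636, 0.0909],
 [0.0909, 0.0727]].

Step 3 — form the quadratic (x - mu)^T · Sigma^{-1} · (x - mu):
  Sigma^{-1} · (x - mu) = (0.2727, 0.0182).
  (x - mu)^T · [Sigma^{-1} · (x - mu)] = (1)·(0.2727) + (-1)·(0.0182) = 0.2545.

Step 4 — take square root: d = √(0.2545) ≈ 0.5045.

d(x, mu) = √(0.2545) ≈ 0.5045


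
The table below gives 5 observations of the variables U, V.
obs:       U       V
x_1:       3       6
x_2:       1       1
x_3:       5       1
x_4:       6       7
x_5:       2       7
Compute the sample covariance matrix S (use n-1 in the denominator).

Step 1 — column means:
  mean(U) = (3 + 1 + 5 + 6 + 2) / 5 = 17/5 = 3.4
  mean(V) = (6 + 1 + 1 + 7 + 7) / 5 = 22/5 = 4.4

Step 2 — sample covariance S[i,j] = (1/(n-1)) · Σ_k (x_{k,i} - mean_i) · (x_{k,j} - mean_j), with n-1 = 4.
  S[U,U] = ((-0.4)·(-0.4) + (-2.4)·(-2.4) + (1.6)·(1.6) + (2.6)·(2.6) + (-1.4)·(-1.4)) / 4 = 17.2/4 = 4.3
  S[U,V] = ((-0.4)·(1.6) + (-2.4)·(-3.4) + (1.6)·(-3.4) + (2.6)·(2.6) + (-1.4)·(2.6)) / 4 = 5.2/4 = 1.3
  S[V,V] = ((1.6)·(1.6) + (-3.4)·(-3.4) + (-3.4)·(-3.4) + (2.6)·(2.6) + (2.6)·(2.6)) / 4 = 39.2/4 = 9.8

S is symmetric (S[j,i] = S[i,j]). Assembling:

S = [[4.3, 1.3],
 [1.3, 9.8]]


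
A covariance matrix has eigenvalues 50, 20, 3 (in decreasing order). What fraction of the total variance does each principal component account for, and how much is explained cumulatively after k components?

Step 1 — total variance = trace(Sigma) = Σ λ_i = 50 + 20 + 3 = 73.

Step 2 — fraction explained by component i = λ_i / Σ λ:
  PC1: 50/73 = 0.6849
  PC2: 20/73 = 0.274
  PC3: 3/73 = 0.0411

Step 3 — cumulative fraction after k components = (λ_1 + ... + λ_k) / Σ λ:
  k = 1: 50/73 = 0.6849
  k = 2: (50 + 20)/73 = 70/73 = 0.9589
  k = 3: (50 + 20 + 3)/73 = 73/73 = 1

Summary (fraction, with percent):

explained: PC1 0.6849 (68.49%), PC2 0.274 (27.4%), PC3 0.0411 (4.11%);  cumulative: 0.6849, 0.9589, 1


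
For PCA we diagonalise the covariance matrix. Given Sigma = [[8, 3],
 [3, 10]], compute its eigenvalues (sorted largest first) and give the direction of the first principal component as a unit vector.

Step 1 — characteristic polynomial of 2×2 Sigma:
  det(Sigma - λI) = λ² - trace · λ + det = 0.
  trace = 8 + 10 = 18, det = 8·10 - (3)² = 71.
Step 2 — discriminant:
  Δ = trace² - 4·det = 324 - 284 = 40.
Step 3 — eigenvalues:
  λ = (trace ± √Δ)/2 = (18 ± 6.3246)/2,
  λ_1 = 12.1623,  λ_2 = 5.8377.

Step 4 — unit eigenvector for λ_1: solve (Sigma - λ_1 I)v = 0. First row:
  (8 - 12.1623)·v_x + (3)·v_y = 0, i.e. (-4.1623)·v_x + (3)·v_y = 0,
  so v ∝ (b, λ_1 - a) = (3, 4.1623) = u.
  ||u|| = √((3)² + (4.1623)²) = √(26.3246) ≈ 5.1307,
  v_1 = u/||u|| ≈ (0.5847, 0.8112) (||v_1|| = 1).

λ_1 = 12.1623,  λ_2 = 5.8377;  v_1 ≈ (0.5847, 0.8112)


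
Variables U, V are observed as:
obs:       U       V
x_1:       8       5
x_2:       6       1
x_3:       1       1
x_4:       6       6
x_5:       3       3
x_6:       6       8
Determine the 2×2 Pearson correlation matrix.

Step 1 — column means:
  mean(U) = (8 + 6 + 1 + 6 + 3 + 6) / 6 = 30/6 = 5
  mean(V) = (5 + 1 + 1 + 6 + 3 + 8) / 6 = 24/6 = 4

Step 2 — sample variances and covariances s[i,j] = (1/(n-1)) · Σ_k (x_{k,i} - mean_i) · (x_{k,j} - mean_j), with n-1 = 5:
  s[U,U] = ((3)·(3) + (1)·(1) + (-4)·(-4) + (1)·(1) + (-2)·(-2) + (1)·(1)) / 5 = 32/5 = 6.4
  s[U,V] = ((3)·(1) + (1)·(-3) + (-4)·(-3) + (1)·(2) + (-2)·(-1) + (1)·(4)) / 5 = 20/5 = 4
  s[V,V] = ((1)·(1) + (-3)·(-3) + (-3)·(-3) + (2)·(2) + (-1)·(-1) + (4)·(4)) / 5 = 40/5 = 8
  Sample standard deviations s_i = √(s[i,i]):
  s(U) = √(6.4) = 2.5298
  s(V) = √(8) = 2.8284

Step 3 — r_{ij} = s_{ij} / (s_i · s_j):
  r[U,U] = 1 (diagonal).
  r[U,V] = 4 / (2.5298 · 2.8284) = 4 / 7.1554 = 0.559
  r[V,V] = 1 (diagonal).

R is symmetric with unit diagonal. Assembling:

R = [[1, 0.559],
 [0.559, 1]]


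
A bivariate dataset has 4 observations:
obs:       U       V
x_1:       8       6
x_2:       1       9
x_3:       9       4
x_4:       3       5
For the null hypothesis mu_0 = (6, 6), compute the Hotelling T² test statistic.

Step 1 — sample mean vector:
  mean(U) = (8 + 1 + 9 + 3) / 4 = 21/4 = 5.25
  mean(V) = (6 + 9 + 4 + 5) / 4 = 24/4 = 6
  x̄ = (5.25, 6),  deviation x̄ - mu_0 = (5.25, 6) - (6, 6) = (-0.75, 0).

Step 2 — sample covariance matrix, S[i,j] = (1/(n-1)) · Σ_k (x_{k,i} - mean_i) · (x_{k,j} - mean_j), divisor n-1 = 3:
  S[U,U] = ((2.75)·(2.75) + (-4.25)·(-4.25) + (3.75)·(3.75) + (-2.25)·(-2.25)) / 3 = 44.75/3 = 14.9167
  S[U,V] = ((2.75)·(0) + (-4.25)·(3) + (3.75)·(-2) + (-2.25)·(-1)) / 3 = -18/3 = -6
  S[V,V] = ((0)·(0) + (3)·(3) + (-2)·(-2) + (-1)·(-1)) / 3 = 14/3 = 4.6667
  S = [[14.9167, -6],
 [-6, 4.6667]].

Step 3 — invert S. det(S) = 14.9167·4.6667 - (-6)² = 33.6111.
  S^{-1} = (1/det) · [[d, -b], [-b, a]] = [[0.1388, 0.1785],
 [0.1785, 0.4438]].

Step 4 — quadratic form (x̄ - mu_0)^T · S^{-1} · (x̄ - mu_0):
  S^{-1} · (x̄ - mu_0) = (-0.1041, -0.1339),
  (x̄ - mu_0)^T · [...] = (-0.75)·(-0.1041) + (0)·(-0.1339) = 0.0781.

Step 5 — scale by n: T² = 4 · 0.0781 = 0.3124.

T² ≈ 0.3124


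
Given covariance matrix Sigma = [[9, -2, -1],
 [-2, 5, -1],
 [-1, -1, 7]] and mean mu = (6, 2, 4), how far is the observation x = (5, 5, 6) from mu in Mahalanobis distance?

Step 1 — centre the observation: (x - mu) = (-1, 3, 2).

Step 2 — invert Sigma (cofactor / det for 3×3, or solve directly):
  Sigma^{-1} = [[0.1264, 0.0558, 0.026],
 [0.0558, 0.2305, 0.0409],
 [0.026, 0.0409, 0.1524]].

Step 3 — form the quadratic (x - mu)^T · Sigma^{-1} · (x - mu):
  Sigma^{-1} · (x - mu) = (0.0929, 0.7175, 0.4015).
  (x - mu)^T · [Sigma^{-1} · (x - mu)] = (-1)·(0.0929) + (3)·(0.7175) + (2)·(0.4015) = 2.8625.

Step 4 — take square root: d = √(2.8625) ≈ 1.6919.

d(x, mu) = √(2.8625) ≈ 1.6919


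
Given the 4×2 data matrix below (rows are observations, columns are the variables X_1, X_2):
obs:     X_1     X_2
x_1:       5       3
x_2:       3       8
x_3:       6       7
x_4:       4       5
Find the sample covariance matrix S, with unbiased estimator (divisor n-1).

Step 1 — column means:
  mean(X_1) = (5 + 3 + 6 + 4) / 4 = 18/4 = 4.5
  mean(X_2) = (3 + 8 + 7 + 5) / 4 = 23/4 = 5.75

Step 2 — sample covariance S[i,j] = (1/(n-1)) · Σ_k (x_{k,i} - mean_i) · (x_{k,j} - mean_j), with n-1 = 3.
  S[X_1,X_1] = ((0.5)·(0.5) + (-1.5)·(-1.5) + (1.5)·(1.5) + (-0.5)·(-0.5)) / 3 = 5/3 = 1.6667
  S[X_1,X_2] = ((0.5)·(-2.75) + (-1.5)·(2.25) + (1.5)·(1.25) + (-0.5)·(-0.75)) / 3 = -2.5/3 = -0.8333
  S[X_2,X_2] = ((-2.75)·(-2.75) + (2.25)·(2.25) + (1.25)·(1.25) + (-0.75)·(-0.75)) / 3 = 14.75/3 = 4.9167

S is symmetric (S[j,i] = S[i,j]). Assembling:

S = [[1.6667, -0.8333],
 [-0.8333, 4.9167]]


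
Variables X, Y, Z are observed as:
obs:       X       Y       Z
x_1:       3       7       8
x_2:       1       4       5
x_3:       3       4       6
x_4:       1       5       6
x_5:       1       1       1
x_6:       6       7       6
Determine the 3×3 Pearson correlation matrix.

Step 1 — column means:
  mean(X) = (3 + 1 + 3 + 1 + 1 + 6) / 6 = 15/6 = 2.5
  mean(Y) = (7 + 4 + 4 + 5 + 1 + 7) / 6 = 28/6 = 4.6667
  mean(Z) = (8 + 5 + 6 + 6 + 1 + 6) / 6 = 32/6 = 5.3333

Step 2 — sample variances and covariances s[i,j] = (1/(n-1)) · Σ_k (x_{k,i} - mean_i) · (x_{k,j} - mean_j), with n-1 = 5:
  s[X,X] = ((0.5)·(0.5) + (-1.5)·(-1.5) + (0.5)·(0.5) + (-1.5)·(-1.5) + (-1.5)·(-1.5) + (3.5)·(3.5)) / 5 = 19.5/5 = 3.9
  s[X,Y] = ((0.5)·(2.3333) + (-1.5)·(-0.6667) + (0.5)·(-0.6667) + (-1.5)·(0.3333) + (-1.5)·(-3.6667) + (3.5)·(2.3333)) / 5 = 15/5 = 3
  s[X,Z] = ((0.5)·(2.6667) + (-1.5)·(-0.3333) + (0.5)·(0.6667) + (-1.5)·(0.6667) + (-1.5)·(-4.3333) + (3.5)·(0.6667)) / 5 = 10/5 = 2
  s[Y,Y] = ((2.3333)·(2.3333) + (-0.6667)·(-0.6667) + (-0.6667)·(-0.6667) + (0.3333)·(0.3333) + (-3.6667)·(-3.6667) + (2.3333)·(2.3333)) / 5 = 25.3333/5 = 5.0667
  s[Y,Z] = ((2.3333)·(2.6667) + (-0.6667)·(-0.3333) + (-0.6667)·(0.6667) + (0.3333)·(0.6667) + (-3.6667)·(-4.3333) + (2.3333)·(0.6667)) / 5 = 23.6667/5 = 4.7333
  s[Z,Z] = ((2.6667)·(2.6667) + (-0.3333)·(-0.3333) + (0.6667)·(0.6667) + (0.6667)·(0.6667) + (-4.3333)·(-4.3333) + (0.6667)·(0.6667)) / 5 = 27.3333/5 = 5.4667
  Sample standard deviations s_i = √(s[i,i]):
  s(X) = √(3.9) = 1.9748
  s(Y) = √(5.0667) = 2.2509
  s(Z) = √(5.4667) = 2.3381

Step 3 — r_{ij} = s_{ij} / (s_i · s_j):
  r[X,X] = 1 (diagonal).
  r[X,Y] = 3 / (1.9748 · 2.2509) = 3 / 4.4452 = 0.6749
  r[X,Z] = 2 / (1.9748 · 2.3381) = 2 / 4.6174 = 0.4331
  r[Y,Y] = 1 (diagonal).
  r[Y,Z] = 4.7333 / (2.2509 · 2.3381) = 4.7333 / 5.2629 = 0.8994
  r[Z,Z] = 1 (diagonal).

R is symmetric with unit diagonal. Assembling:

R = [[1, 0.6749, 0.4331],
 [0.6749, 1, 0.8994],
 [0.4331, 0.8994, 1]]


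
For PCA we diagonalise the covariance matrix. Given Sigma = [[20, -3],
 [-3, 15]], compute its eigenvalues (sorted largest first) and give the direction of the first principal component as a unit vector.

Step 1 — characteristic polynomial of 2×2 Sigma:
  det(Sigma - λI) = λ² - trace · λ + det = 0.
  trace = 20 + 15 = 35, det = 20·15 - (-3)² = 291.
Step 2 — discriminant:
  Δ = trace² - 4·det = 1225 - 1164 = 61.
Step 3 — eigenvalues:
  λ = (trace ± √Δ)/2 = (35 ± 7.8102)/2,
  λ_1 = 21.4051,  λ_2 = 13.5949.

Step 4 — unit eigenvector for λ_1: solve (Sigma - λ_1 I)v = 0. First row:
  (20 - 21.4051)·v_x + (-3)·v_y = 0, i.e. (-1.4051)·v_x + (-3)·v_y = 0,
  so v ∝ (b, λ_1 - a) = (-3, 1.4051); multiply by -1 so the first entry is positive: u = (3, -1.4051).
  ||u|| = √((3)² + (-1.4051)²) = √(10.9744) ≈ 3.3128,
  v_1 = u/||u|| ≈ (0.9056, -0.4242) (||v_1|| = 1).

λ_1 = 21.4051,  λ_2 = 13.5949;  v_1 ≈ (0.9056, -0.4242)


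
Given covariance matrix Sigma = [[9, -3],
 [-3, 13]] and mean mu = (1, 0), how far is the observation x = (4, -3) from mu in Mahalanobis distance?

Step 1 — centre the observation: (x - mu) = (3, -3).

Step 2 — invert Sigma. det(Sigma) = 9·13 - (-3)² = 108.
  Sigma^{-1} = (1/det) · [[d, -b], [-b, a]] = [[0.1204, 0.0278],
 [0.0278, 0.0833]].

Step 3 — form the quadratic (x - mu)^T · Sigma^{-1} · (x - mu):
  Sigma^{-1} · (x - mu) = (0.2778, -0.1667).
  (x - mu)^T · [Sigma^{-1} · (x - mu)] = (3)·(0.2778) + (-3)·(-0.1667) = 1.3333.

Step 4 — take square root: d = √(1.3333) ≈ 1.1547.

d(x, mu) = √(1.3333) ≈ 1.1547


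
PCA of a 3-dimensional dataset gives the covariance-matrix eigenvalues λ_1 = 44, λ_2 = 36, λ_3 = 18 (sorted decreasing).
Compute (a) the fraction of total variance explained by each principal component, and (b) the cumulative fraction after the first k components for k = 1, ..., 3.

Step 1 — total variance = trace(Sigma) = Σ λ_i = 44 + 36 + 18 = 98.

Step 2 — fraction explained by component i = λ_i / Σ λ:
  PC1: 44/98 = 0.449
  PC2: 36/98 = 0.3673
  PC3: 18/98 = 0.1837

Step 3 — cumulative fraction after k components = (λ_1 + ... + λ_k) / Σ λ:
  k = 1: 44/98 = 0.449
  k = 2: (44 + 36)/98 = 80/98 = 0.8163
  k = 3: (44 + 36 + 18)/98 = 98/98 = 1

Summary (fraction, with percent):

explained: PC1 0.449 (44.9%), PC2 0.3673 (36.73%), PC3 0.1837 (18.37%);  cumulative: 0.449, 0.8163, 1


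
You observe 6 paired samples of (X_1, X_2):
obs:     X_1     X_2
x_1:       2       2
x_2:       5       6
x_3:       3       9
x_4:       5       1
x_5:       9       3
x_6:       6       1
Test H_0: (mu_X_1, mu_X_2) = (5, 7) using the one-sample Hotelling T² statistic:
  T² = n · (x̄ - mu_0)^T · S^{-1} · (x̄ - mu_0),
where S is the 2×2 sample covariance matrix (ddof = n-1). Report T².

Step 1 — sample mean vector:
  mean(X_1) = (2 + 5 + 3 + 5 + 9 + 6) / 6 = 30/6 = 5
  mean(X_2) = (2 + 6 + 9 + 1 + 3 + 1) / 6 = 22/6 = 3.6667
  x̄ = (5, 3.6667),  deviation x̄ - mu_0 = (5, 3.6667) - (5, 7) = (0, -3.3333).

Step 2 — sample covariance matrix, S[i,j] = (1/(n-1)) · Σ_k (x_{k,i} - mean_i) · (x_{k,j} - mean_j), divisor n-1 = 5:
  S[X_1,X_1] = ((-3)·(-3) + (0)·(0) + (-2)·(-2) + (0)·(0) + (4)·(4) + (1)·(1)) / 5 = 30/5 = 6
  S[X_1,X_2] = ((-3)·(-1.6667) + (0)·(2.3333) + (-2)·(5.3333) + (0)·(-2.6667) + (4)·(-0.6667) + (1)·(-2.6667)) / 5 = -11/5 = -2.2
  S[X_2,X_2] = ((-1.6667)·(-1.6667) + (2.3333)·(2.3333) + (5.3333)·(5.3333) + (-2.6667)·(-2.6667) + (-0.6667)·(-0.6667) + (-2.6667)·(-2.6667)) / 5 = 51.3333/5 = 10.2667
  S = [[6, -2.2],
 [-2.2, 10.2667]].

Step 3 — invert S. det(S) = 6·10.2667 - (-2.2)² = 56.76.
  S^{-1} = (1/det) · [[d, -b], [-b, a]] = [[0.1809, 0.0388],
 [0.0388, 0.1057]].

Step 4 — quadratic form (x̄ - mu_0)^T · S^{-1} · (x̄ - mu_0):
  S^{-1} · (x̄ - mu_0) = (-0.1292, -0.3524),
  (x̄ - mu_0)^T · [...] = (0)·(-0.1292) + (-3.3333)·(-0.3524) = 1.1745.

Step 5 — scale by n: T² = 6 · 1.1745 = 7.0472.

T² ≈ 7.0472


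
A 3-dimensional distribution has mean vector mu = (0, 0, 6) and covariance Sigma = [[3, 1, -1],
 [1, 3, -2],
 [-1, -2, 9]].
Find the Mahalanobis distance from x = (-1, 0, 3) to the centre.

Step 1 — centre the observation: (x - mu) = (-1, 0, -3).

Step 2 — invert Sigma (cofactor / det for 3×3, or solve directly):
  Sigma^{-1} = [[0.377, -0.1148, 0.0164],
 [-0.1148, 0.4262, 0.082],
 [0.0164, 0.082, 0.1311]].

Step 3 — form the quadratic (x - mu)^T · Sigma^{-1} · (x - mu):
  Sigma^{-1} · (x - mu) = (-0.4262, -0.1311, -0.4098).
  (x - mu)^T · [Sigma^{-1} · (x - mu)] = (-1)·(-0.4262) + (0)·(-0.1311) + (-3)·(-0.4098) = 1.6557.

Step 4 — take square root: d = √(1.6557) ≈ 1.2868.

d(x, mu) = √(1.6557) ≈ 1.2868


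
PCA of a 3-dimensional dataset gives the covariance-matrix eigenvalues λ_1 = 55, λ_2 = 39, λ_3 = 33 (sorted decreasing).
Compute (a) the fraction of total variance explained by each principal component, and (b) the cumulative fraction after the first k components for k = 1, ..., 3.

Step 1 — total variance = trace(Sigma) = Σ λ_i = 55 + 39 + 33 = 127.

Step 2 — fraction explained by component i = λ_i / Σ λ:
  PC1: 55/127 = 0.4331
  PC2: 39/127 = 0.3071
  PC3: 33/127 = 0.2598

Step 3 — cumulative fraction after k components = (λ_1 + ... + λ_k) / Σ λ:
  k = 1: 55/127 = 0.4331
  k = 2: (55 + 39)/127 = 94/127 = 0.7402
  k = 3: (55 + 39 + 33)/127 = 127/127 = 1

Summary (fraction, with percent):

explained: PC1 0.4331 (43.31%), PC2 0.3071 (30.71%), PC3 0.2598 (25.98%);  cumulative: 0.4331, 0.7402, 1


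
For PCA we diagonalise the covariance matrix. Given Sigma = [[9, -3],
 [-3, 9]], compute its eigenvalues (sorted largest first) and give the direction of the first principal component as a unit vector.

Step 1 — characteristic polynomial of 2×2 Sigma:
  det(Sigma - λI) = λ² - trace · λ + det = 0.
  trace = 9 + 9 = 18, det = 9·9 - (-3)² = 72.
Step 2 — discriminant:
  Δ = trace² - 4·det = 324 - 288 = 36.
Step 3 — eigenvalues:
  λ = (trace ± √Δ)/2 = (18 ± 6)/2,
  λ_1 = 12,  λ_2 = 6.

Step 4 — unit eigenvector for λ_1: solve (Sigma - λ_1 I)v = 0. First row:
  (9 - 12)·v_x + (-3)·v_y = 0, i.e. (-3)·v_x + (-3)·v_y = 0,
  so v ∝ (b, λ_1 - a) = (-3, 3); multiply by -1 so the first entry is positive: u = (3, -3).
  ||u|| = √((3)² + (-3)²) = √(18) ≈ 4.2426,
  v_1 = u/||u|| ≈ (0.7071, -0.7071) (||v_1|| = 1).

λ_1 = 12,  λ_2 = 6;  v_1 ≈ (0.7071, -0.7071)


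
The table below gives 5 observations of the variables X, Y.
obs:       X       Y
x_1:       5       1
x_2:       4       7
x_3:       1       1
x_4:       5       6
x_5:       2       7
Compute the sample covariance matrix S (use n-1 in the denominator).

Step 1 — column means:
  mean(X) = (5 + 4 + 1 + 5 + 2) / 5 = 17/5 = 3.4
  mean(Y) = (1 + 7 + 1 + 6 + 7) / 5 = 22/5 = 4.4

Step 2 — sample covariance S[i,j] = (1/(n-1)) · Σ_k (x_{k,i} - mean_i) · (x_{k,j} - mean_j), with n-1 = 4.
  S[X,X] = ((1.6)·(1.6) + (0.6)·(0.6) + (-2.4)·(-2.4) + (1.6)·(1.6) + (-1.4)·(-1.4)) / 4 = 13.2/4 = 3.3
  S[X,Y] = ((1.6)·(-3.4) + (0.6)·(2.6) + (-2.4)·(-3.4) + (1.6)·(1.6) + (-1.4)·(2.6)) / 4 = 3.2/4 = 0.8
  S[Y,Y] = ((-3.4)·(-3.4) + (2.6)·(2.6) + (-3.4)·(-3.4) + (1.6)·(1.6) + (2.6)·(2.6)) / 4 = 39.2/4 = 9.8

S is symmetric (S[j,i] = S[i,j]). Assembling:

S = [[3.3, 0.8],
 [0.8, 9.8]]


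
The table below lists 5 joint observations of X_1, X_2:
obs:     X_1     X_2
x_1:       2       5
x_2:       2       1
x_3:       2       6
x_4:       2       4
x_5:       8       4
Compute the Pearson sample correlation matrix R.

Step 1 — column means:
  mean(X_1) = (2 + 2 + 2 + 2 + 8) / 5 = 16/5 = 3.2
  mean(X_2) = (5 + 1 + 6 + 4 + 4) / 5 = 20/5 = 4

Step 2 — sample variances and covariances s[i,j] = (1/(n-1)) · Σ_k (x_{k,i} - mean_i) · (x_{k,j} - mean_j), with n-1 = 4:
  s[X_1,X_1] = ((-1.2)·(-1.2) + (-1.2)·(-1.2) + (-1.2)·(-1.2) + (-1.2)·(-1.2) + (4.8)·(4.8)) / 4 = 28.8/4 = 7.2
  s[X_1,X_2] = ((-1.2)·(1) + (-1.2)·(-3) + (-1.2)·(2) + (-1.2)·(0) + (4.8)·(0)) / 4 = 0/4 = 0
  s[X_2,X_2] = ((1)·(1) + (-3)·(-3) + (2)·(2) + (0)·(0) + (0)·(0)) / 4 = 14/4 = 3.5
  Sample standard deviations s_i = √(s[i,i]):
  s(X_1) = √(7.2) = 2.6833
  s(X_2) = √(3.5) = 1.8708

Step 3 — r_{ij} = s_{ij} / (s_i · s_j):
  r[X_1,X_1] = 1 (diagonal).
  r[X_1,X_2] = 0 / (2.6833 · 1.8708) = 0 / 5.02 = 0
  r[X_2,X_2] = 1 (diagonal).

R is symmetric with unit diagonal. Assembling:

R = [[1, 0],
 [0, 1]]


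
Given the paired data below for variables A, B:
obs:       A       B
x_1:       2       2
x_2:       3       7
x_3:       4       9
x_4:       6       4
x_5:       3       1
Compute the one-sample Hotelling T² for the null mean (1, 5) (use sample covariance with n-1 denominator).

Step 1 — sample mean vector:
  mean(A) = (2 + 3 + 4 + 6 + 3) / 5 = 18/5 = 3.6
  mean(B) = (2 + 7 + 9 + 4 + 1) / 5 = 23/5 = 4.6
  x̄ = (3.6, 4.6),  deviation x̄ - mu_0 = (3.6, 4.6) - (1, 5) = (2.6, -0.4).

Step 2 — sample covariance matrix, S[i,j] = (1/(n-1)) · Σ_k (x_{k,i} - mean_i) · (x_{k,j} - mean_j), divisor n-1 = 4:
  S[A,A] = ((-1.6)·(-1.6) + (-0.6)·(-0.6) + (0.4)·(0.4) + (2.4)·(2.4) + (-0.6)·(-0.6)) / 4 = 9.2/4 = 2.3
  S[A,B] = ((-1.6)·(-2.6) + (-0.6)·(2.4) + (0.4)·(4.4) + (2.4)·(-0.6) + (-0.6)·(-3.6)) / 4 = 5.2/4 = 1.3
  S[B,B] = ((-2.6)·(-2.6) + (2.4)·(2.4) + (4.4)·(4.4) + (-0.6)·(-0.6) + (-3.6)·(-3.6)) / 4 = 45.2/4 = 11.3
  S = [[2.3, 1.3],
 [1.3, 11.3]].

Step 3 — invert S. det(S) = 2.3·11.3 - (1.3)² = 24.3.
  S^{-1} = (1/det) · [[d, -b], [-b, a]] = [[0.465, -0.0535],
 [-0.0535, 0.0947]].

Step 4 — quadratic form (x̄ - mu_0)^T · S^{-1} · (x̄ - mu_0):
  S^{-1} · (x̄ - mu_0) = (1.2305, -0.177),
  (x̄ - mu_0)^T · [...] = (2.6)·(1.2305) + (-0.4)·(-0.177) = 3.27.

Step 5 — scale by n: T² = 5 · 3.27 = 16.3498.

T² ≈ 16.3498


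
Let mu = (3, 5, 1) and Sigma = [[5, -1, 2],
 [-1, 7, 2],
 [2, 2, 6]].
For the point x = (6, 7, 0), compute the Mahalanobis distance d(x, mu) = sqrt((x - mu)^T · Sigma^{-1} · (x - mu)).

Step 1 — centre the observation: (x - mu) = (3, 2, -1).

Step 2 — invert Sigma (cofactor / det for 3×3, or solve directly):
  Sigma^{-1} = [[0.2568, 0.0676, -0.1081],
 [0.0676, 0.1757, -0.0811],
 [-0.1081, -0.0811, 0.2297]].

Step 3 — form the quadratic (x - mu)^T · Sigma^{-1} · (x - mu):
  Sigma^{-1} · (x - mu) = (1.0135, 0.6351, -0.7162).
  (x - mu)^T · [Sigma^{-1} · (x - mu)] = (3)·(1.0135) + (2)·(0.6351) + (-1)·(-0.7162) = 5.027.

Step 4 — take square root: d = √(5.027) ≈ 2.2421.

d(x, mu) = √(5.027) ≈ 2.2421


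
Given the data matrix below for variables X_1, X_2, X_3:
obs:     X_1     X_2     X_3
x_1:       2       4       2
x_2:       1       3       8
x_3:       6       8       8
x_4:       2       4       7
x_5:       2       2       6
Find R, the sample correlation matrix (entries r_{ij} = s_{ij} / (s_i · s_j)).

Step 1 — column means:
  mean(X_1) = (2 + 1 + 6 + 2 + 2) / 5 = 13/5 = 2.6
  mean(X_2) = (4 + 3 + 8 + 4 + 2) / 5 = 21/5 = 4.2
  mean(X_3) = (2 + 8 + 8 + 7 + 6) / 5 = 31/5 = 6.2

Step 2 — sample variances and covariances s[i,j] = (1/(n-1)) · Σ_k (x_{k,i} - mean_i) · (x_{k,j} - mean_j), with n-1 = 4:
  s[X_1,X_1] = ((-0.6)·(-0.6) + (-1.6)·(-1.6) + (3.4)·(3.4) + (-0.6)·(-0.6) + (-0.6)·(-0.6)) / 4 = 15.2/4 = 3.8
  s[X_1,X_2] = ((-0.6)·(-0.2) + (-1.6)·(-1.2) + (3.4)·(3.8) + (-0.6)·(-0.2) + (-0.6)·(-2.2)) / 4 = 16.4/4 = 4.1
  s[X_1,X_3] = ((-0.6)·(-4.2) + (-1.6)·(1.8) + (3.4)·(1.8) + (-0.6)·(0.8) + (-0.6)·(-0.2)) / 4 = 5.4/4 = 1.35
  s[X_2,X_2] = ((-0.2)·(-0.2) + (-1.2)·(-1.2) + (3.8)·(3.8) + (-0.2)·(-0.2) + (-2.2)·(-2.2)) / 4 = 20.8/4 = 5.2
  s[X_2,X_3] = ((-0.2)·(-4.2) + (-1.2)·(1.8) + (3.8)·(1.8) + (-0.2)·(0.8) + (-2.2)·(-0.2)) / 4 = 5.8/4 = 1.45
  s[X_3,X_3] = ((-4.2)·(-4.2) + (1.8)·(1.8) + (1.8)·(1.8) + (0.8)·(0.8) + (-0.2)·(-0.2)) / 4 = 24.8/4 = 6.2
  Sample standard deviations s_i = √(s[i,i]):
  s(X_1) = √(3.8) = 1.9494
  s(X_2) = √(5.2) = 2.2804
  s(X_3) = √(6.2) = 2.49

Step 3 — r_{ij} = s_{ij} / (s_i · s_j):
  r[X_1,X_1] = 1 (diagonal).
  r[X_1,X_2] = 4.1 / (1.9494 · 2.2804) = 4.1 / 4.4452 = 0.9223
  r[X_1,X_3] = 1.35 / (1.9494 · 2.49) = 1.35 / 4.8539 = 0.2781
  r[X_2,X_2] = 1 (diagonal).
  r[X_2,X_3] = 1.45 / (2.2804 · 2.49) = 1.45 / 5.678 = 0.2554
  r[X_3,X_3] = 1 (diagonal).

R is symmetric with unit diagonal. Assembling:

R = [[1, 0.9223, 0.2781],
 [0.9223, 1, 0.2554],
 [0.2781, 0.2554, 1]]


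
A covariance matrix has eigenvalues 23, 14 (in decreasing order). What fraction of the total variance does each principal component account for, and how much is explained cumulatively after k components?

Step 1 — total variance = trace(Sigma) = Σ λ_i = 23 + 14 = 37.

Step 2 — fraction explained by component i = λ_i / Σ λ:
  PC1: 23/37 = 0.6216
  PC2: 14/37 = 0.3784

Step 3 — cumulative fraction after k components = (λ_1 + ... + λ_k) / Σ λ:
  k = 1: 23/37 = 0.6216
  k = 2: (23 + 14)/37 = 37/37 = 1

Summary (fraction, with percent):

explained: PC1 0.6216 (62.16%), PC2 0.3784 (37.84%);  cumulative: 0.6216, 1


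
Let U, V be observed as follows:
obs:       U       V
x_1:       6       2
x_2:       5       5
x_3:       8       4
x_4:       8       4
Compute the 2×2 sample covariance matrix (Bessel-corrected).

Step 1 — column means:
  mean(U) = (6 + 5 + 8 + 8) / 4 = 27/4 = 6.75
  mean(V) = (2 + 5 + 4 + 4) / 4 = 15/4 = 3.75

Step 2 — sample covariance S[i,j] = (1/(n-1)) · Σ_k (x_{k,i} - mean_i) · (x_{k,j} - mean_j), with n-1 = 3.
  S[U,U] = ((-0.75)·(-0.75) + (-1.75)·(-1.75) + (1.25)·(1.25) + (1.25)·(1.25)) / 3 = 6.75/3 = 2.25
  S[U,V] = ((-0.75)·(-1.75) + (-1.75)·(1.25) + (1.25)·(0.25) + (1.25)·(0.25)) / 3 = -0.25/3 = -0.0833
  S[V,V] = ((-1.75)·(-1.75) + (1.25)·(1.25) + (0.25)·(0.25) + (0.25)·(0.25)) / 3 = 4.75/3 = 1.5833

S is symmetric (S[j,i] = S[i,j]). Assembling:

S = [[2.25, -0.0833],
 [-0.0833, 1.5833]]


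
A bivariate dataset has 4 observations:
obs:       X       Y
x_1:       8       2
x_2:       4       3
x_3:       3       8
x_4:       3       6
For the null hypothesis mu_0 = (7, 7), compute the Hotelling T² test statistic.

Step 1 — sample mean vector:
  mean(X) = (8 + 4 + 3 + 3) / 4 = 18/4 = 4.5
  mean(Y) = (2 + 3 + 8 + 6) / 4 = 19/4 = 4.75
  x̄ = (4.5, 4.75),  deviation x̄ - mu_0 = (4.5, 4.75) - (7, 7) = (-2.5, -2.25).

Step 2 — sample covariance matrix, S[i,j] = (1/(n-1)) · Σ_k (x_{k,i} - mean_i) · (x_{k,j} - mean_j), divisor n-1 = 3:
  S[X,X] = ((3.5)·(3.5) + (-0.5)·(-0.5) + (-1.5)·(-1.5) + (-1.5)·(-1.5)) / 3 = 17/3 = 5.6667
  S[X,Y] = ((3.5)·(-2.75) + (-0.5)·(-1.75) + (-1.5)·(3.25) + (-1.5)·(1.25)) / 3 = -15.5/3 = -5.1667
  S[Y,Y] = ((-2.75)·(-2.75) + (-1.75)·(-1.75) + (3.25)·(3.25) + (1.25)·(1.25)) / 3 = 22.75/3 = 7.5833
  S = [[5.6667, -5.1667],
 [-5.1667, 7.5833]].

Step 3 — invert S. det(S) = 5.6667·7.5833 - (-5.1667)² = 16.2778.
  S^{-1} = (1/det) · [[d, -b], [-b, a]] = [[0.4659, 0.3174],
 [0.3174, 0.3481]].

Step 4 — quadratic form (x̄ - mu_0)^T · S^{-1} · (x̄ - mu_0):
  S^{-1} · (x̄ - mu_0) = (-1.8788, -1.5768),
  (x̄ - mu_0)^T · [...] = (-2.5)·(-1.8788) + (-2.25)·(-1.5768) = 8.2449.

Step 5 — scale by n: T² = 4 · 8.2449 = 32.9795.

T² ≈ 32.9795


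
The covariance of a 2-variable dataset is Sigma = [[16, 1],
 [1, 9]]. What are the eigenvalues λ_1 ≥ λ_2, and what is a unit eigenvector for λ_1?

Step 1 — characteristic polynomial of 2×2 Sigma:
  det(Sigma - λI) = λ² - trace · λ + det = 0.
  trace = 16 + 9 = 25, det = 16·9 - (1)² = 143.
Step 2 — discriminant:
  Δ = trace² - 4·det = 625 - 572 = 53.
Step 3 — eigenvalues:
  λ = (trace ± √Δ)/2 = (25 ± 7.2801)/2,
  λ_1 = 16.1401,  λ_2 = 8.8599.

Step 4 — unit eigenvector for λ_1: solve (Sigma - λ_1 I)v = 0. First row:
  (16 - 16.1401)·v_x + (1)·v_y = 0, i.e. (-0.1401)·v_x + (1)·v_y = 0,
  so v ∝ (b, λ_1 - a) = (1, 0.1401) = u.
  ||u|| = √((1)² + (0.1401)²) = √(1.0196) ≈ 1.0098,
  v_1 = u/||u|| ≈ (0.9903, 0.1387) (||v_1|| = 1).

λ_1 = 16.1401,  λ_2 = 8.8599;  v_1 ≈ (0.9903, 0.1387)


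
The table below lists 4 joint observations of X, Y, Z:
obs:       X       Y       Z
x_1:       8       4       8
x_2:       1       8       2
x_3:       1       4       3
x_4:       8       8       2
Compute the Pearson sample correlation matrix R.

Step 1 — column means:
  mean(X) = (8 + 1 + 1 + 8) / 4 = 18/4 = 4.5
  mean(Y) = (4 + 8 + 4 + 8) / 4 = 24/4 = 6
  mean(Z) = (8 + 2 + 3 + 2) / 4 = 15/4 = 3.75

Step 2 — sample variances and covariances s[i,j] = (1/(n-1)) · Σ_k (x_{k,i} - mean_i) · (x_{k,j} - mean_j), with n-1 = 3:
  s[X,X] = ((3.5)·(3.5) + (-3.5)·(-3.5) + (-3.5)·(-3.5) + (3.5)·(3.5)) / 3 = 49/3 = 16.3333
  s[X,Y] = ((3.5)·(-2) + (-3.5)·(2) + (-3.5)·(-2) + (3.5)·(2)) / 3 = 0/3 = 0
  s[X,Z] = ((3.5)·(4.25) + (-3.5)·(-1.75) + (-3.5)·(-0.75) + (3.5)·(-1.75)) / 3 = 17.5/3 = 5.8333
  s[Y,Y] = ((-2)·(-2) + (2)·(2) + (-2)·(-2) + (2)·(2)) / 3 = 16/3 = 5.3333
  s[Y,Z] = ((-2)·(4.25) + (2)·(-1.75) + (-2)·(-0.75) + (2)·(-1.75)) / 3 = -14/3 = -4.6667
  s[Z,Z] = ((4.25)·(4.25) + (-1.75)·(-1.75) + (-0.75)·(-0.75) + (-1.75)·(-1.75)) / 3 = 24.75/3 = 8.25
  Sample standard deviations s_i = √(s[i,i]):
  s(X) = √(16.3333) = 4.0415
  s(Y) = √(5.3333) = 2.3094
  s(Z) = √(8.25) = 2.8723

Step 3 — r_{ij} = s_{ij} / (s_i · s_j):
  r[X,X] = 1 (diagonal).
  r[X,Y] = 0 / (4.0415 · 2.3094) = 0 / 9.3333 = 0
  r[X,Z] = 5.8333 / (4.0415 · 2.8723) = 5.8333 / 11.6082 = 0.5025
  r[Y,Y] = 1 (diagonal).
  r[Y,Z] = -4.6667 / (2.3094 · 2.8723) = -4.6667 / 6.6332 = -0.7035
  r[Z,Z] = 1 (diagonal).

R is symmetric with unit diagonal. Assembling:

R = [[1, 0, 0.5025],
 [0, 1, -0.7035],
 [0.5025, -0.7035, 1]]


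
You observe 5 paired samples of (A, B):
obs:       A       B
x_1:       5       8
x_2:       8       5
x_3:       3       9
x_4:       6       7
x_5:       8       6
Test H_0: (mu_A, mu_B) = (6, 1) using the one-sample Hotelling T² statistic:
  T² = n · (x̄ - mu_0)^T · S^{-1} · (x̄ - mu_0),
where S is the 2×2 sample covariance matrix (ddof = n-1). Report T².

Step 1 — sample mean vector:
  mean(A) = (5 + 8 + 3 + 6 + 8) / 5 = 30/5 = 6
  mean(B) = (8 + 5 + 9 + 7 + 6) / 5 = 35/5 = 7
  x̄ = (6, 7),  deviation x̄ - mu_0 = (6, 7) - (6, 1) = (0, 6).

Step 2 — sample covariance matrix, S[i,j] = (1/(n-1)) · Σ_k (x_{k,i} - mean_i) · (x_{k,j} - mean_j), divisor n-1 = 4:
  S[A,A] = ((-1)·(-1) + (2)·(2) + (-3)·(-3) + (0)·(0) + (2)·(2)) / 4 = 18/4 = 4.5
  S[A,B] = ((-1)·(1) + (2)·(-2) + (-3)·(2) + (0)·(0) + (2)·(-1)) / 4 = -13/4 = -3.25
  S[B,B] = ((1)·(1) + (-2)·(-2) + (2)·(2) + (0)·(0) + (-1)·(-1)) / 4 = 10/4 = 2.5
  S = [[4.5, -3.25],
 [-3.25, 2.5]].

Step 3 — invert S. det(S) = 4.5·2.5 - (-3.25)² = 0.6875.
  S^{-1} = (1/det) · [[d, -b], [-b, a]] = [[3.6364, 4.7273],
 [4.7273, 6.5455]].

Step 4 — quadratic form (x̄ - mu_0)^T · S^{-1} · (x̄ - mu_0):
  S^{-1} · (x̄ - mu_0) = (28.3636, 39.2727),
  (x̄ - mu_0)^T · [...] = (0)·(28.3636) + (6)·(39.2727) = 235.6364.

Step 5 — scale by n: T² = 5 · 235.6364 = 1178.1818.

T² ≈ 1178.1818


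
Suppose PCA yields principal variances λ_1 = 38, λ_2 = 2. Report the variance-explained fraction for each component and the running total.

Step 1 — total variance = trace(Sigma) = Σ λ_i = 38 + 2 = 40.

Step 2 — fraction explained by component i = λ_i / Σ λ:
  PC1: 38/40 = 0.95
  PC2: 2/40 = 0.05

Step 3 — cumulative fraction after k components = (λ_1 + ... + λ_k) / Σ λ:
  k = 1: 38/40 = 0.95
  k = 2: (38 + 2)/40 = 40/40 = 1

Summary (fraction, with percent):

explained: PC1 0.95 (95%), PC2 0.05 (5%);  cumulative: 0.95, 1


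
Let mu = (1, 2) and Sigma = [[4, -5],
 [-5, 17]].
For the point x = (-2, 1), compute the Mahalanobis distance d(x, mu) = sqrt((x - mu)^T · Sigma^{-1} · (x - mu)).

Step 1 — centre the observation: (x - mu) = (-3, -1).

Step 2 — invert Sigma. det(Sigma) = 4·17 - (-5)² = 43.
  Sigma^{-1} = (1/det) · [[d, -b], [-b, a]] = [[0.3953, 0.1163],
 [0.1163, 0.093]].

Step 3 — form the quadratic (x - mu)^T · Sigma^{-1} · (x - mu):
  Sigma^{-1} · (x - mu) = (-1.3023, -0.4419).
  (x - mu)^T · [Sigma^{-1} · (x - mu)] = (-3)·(-1.3023) + (-1)·(-0.4419) = 4.3488.

Step 4 — take square root: d = √(4.3488) ≈ 2.0854.

d(x, mu) = √(4.3488) ≈ 2.0854


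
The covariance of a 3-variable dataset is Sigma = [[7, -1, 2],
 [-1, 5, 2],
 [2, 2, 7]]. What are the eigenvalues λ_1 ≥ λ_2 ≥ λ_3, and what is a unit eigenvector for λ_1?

Step 1 — characteristic polynomial p(λ) = det(λI - Sigma) = λ³ - tr·λ² + c_1·λ - det, where tr = trace, c_1 = sum of the principal 2×2 minors, det = det(Sigma):
  tr = 7 + 5 + 7 = 19,
  c_1 = (7·5 - (-1)²) + (7·7 - (2)²) + (5·7 - (2)²) = 34 + 45 + 31 = 110,
  det = 7·(5·7 - (2)²) - (-1)·((-1)·7 - (2)·(2)) + (2)·((-1)·(2) - 5·(2)) = 7·(31) - (-1)·(-11) + (2)·(-12) = 182.
  So p(λ) = λ³ - 19λ² + 110λ - 182.
Step 2 — look for an integer root (rational root theorem: any rational root is an integer divisor of 182). Testing λ = 7:
  p(7) = 343 - 931 + 770 - 182 = 0  ✓
  Dividing out (λ - 7): p(λ) = (λ - 7)(λ² - 12λ + 26).
Step 3 — remaining eigenvalues from the quadratic λ² - 12λ + 26 = 0:
  Δ = 12² - 4·26 = 144 - 104 = 40,  λ = (12 ± √40)/2 = (12 ± 6.3246)/2 ≈ 9.1623 or 2.8377.
  Sorted: λ_1 = 9.1623,  λ_2 = 7,  λ_3 = 2.8377  (check: sum = 19 = tr ✓).

Step 4 — unit eigenvector for λ_1 ≈ 9.1623: v spans the null space of (Sigma - λ_1 I), whose rows are
  r_1 = (-2.1623, -1, 2),  r_2 = (-1, -4.1623, 2),  r_3 = (2, 2, -2.1623).
  v is orthogonal to every row, so take v ∝ r_1 × r_2 = ((-1)·(2) - (2)·(-4.1623), (2)·(-1) - (-2.1623)·(2), (-2.1623)·(-4.1623) - (-1)·(-1)) ≈ (6.3246, 2.3246, 8).
  Let u = (6.3246, 2.3246, 8).
  ||u|| = √((6.3246)² + (2.3246)² + (8)²) = √(109.4036) ≈ 10.4596,  v_1 = u/||u|| ≈ (0.6047, 0.2222, 0.7648) (||v_1|| = 1).

λ_1 = 9.1623,  λ_2 = 7,  λ_3 = 2.8377;  v_1 ≈ (0.6047, 0.2222, 0.7648)


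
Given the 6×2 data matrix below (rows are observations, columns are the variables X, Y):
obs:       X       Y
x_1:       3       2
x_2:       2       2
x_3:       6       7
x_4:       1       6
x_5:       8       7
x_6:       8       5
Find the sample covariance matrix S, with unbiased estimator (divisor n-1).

Step 1 — column means:
  mean(X) = (3 + 2 + 6 + 1 + 8 + 8) / 6 = 28/6 = 4.6667
  mean(Y) = (2 + 2 + 7 + 6 + 7 + 5) / 6 = 29/6 = 4.8333

Step 2 — sample covariance S[i,j] = (1/(n-1)) · Σ_k (x_{k,i} - mean_i) · (x_{k,j} - mean_j), with n-1 = 5.
  S[X,X] = ((-1.6667)·(-1.6667) + (-2.6667)·(-2.6667) + (1.3333)·(1.3333) + (-3.6667)·(-3.6667) + (3.3333)·(3.3333) + (3.3333)·(3.3333)) / 5 = 47.3333/5 = 9.4667
  S[X,Y] = ((-1.6667)·(-2.8333) + (-2.6667)·(-2.8333) + (1.3333)·(2.1667) + (-3.6667)·(1.1667) + (3.3333)·(2.1667) + (3.3333)·(0.1667)) / 5 = 18.6667/5 = 3.7333
  S[Y,Y] = ((-2.8333)·(-2.8333) + (-2.8333)·(-2.8333) + (2.1667)·(2.1667) + (1.1667)·(1.1667) + (2.1667)·(2.1667) + (0.1667)·(0.1667)) / 5 = 26.8333/5 = 5.3667

S is symmetric (S[j,i] = S[i,j]). Assembling:

S = [[9.4667, 3.7333],
 [3.7333, 5.3667]]


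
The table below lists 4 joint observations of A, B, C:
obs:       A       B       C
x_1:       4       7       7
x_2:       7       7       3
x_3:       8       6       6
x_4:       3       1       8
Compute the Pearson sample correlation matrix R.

Step 1 — column means:
  mean(A) = (4 + 7 + 8 + 3) / 4 = 22/4 = 5.5
  mean(B) = (7 + 7 + 6 + 1) / 4 = 21/4 = 5.25
  mean(C) = (7 + 3 + 6 + 8) / 4 = 24/4 = 6

Step 2 — sample variances and covariances s[i,j] = (1/(n-1)) · Σ_k (x_{k,i} - mean_i) · (x_{k,j} - mean_j), with n-1 = 3:
  s[A,A] = ((-1.5)·(-1.5) + (1.5)·(1.5) + (2.5)·(2.5) + (-2.5)·(-2.5)) / 3 = 17/3 = 5.6667
  s[A,B] = ((-1.5)·(1.75) + (1.5)·(1.75) + (2.5)·(0.75) + (-2.5)·(-4.25)) / 3 = 12.5/3 = 4.1667
  s[A,C] = ((-1.5)·(1) + (1.5)·(-3) + (2.5)·(0) + (-2.5)·(2)) / 3 = -11/3 = -3.6667
  s[B,B] = ((1.75)·(1.75) + (1.75)·(1.75) + (0.75)·(0.75) + (-4.25)·(-4.25)) / 3 = 24.75/3 = 8.25
  s[B,C] = ((1.75)·(1) + (1.75)·(-3) + (0.75)·(0) + (-4.25)·(2)) / 3 = -12/3 = -4
  s[C,C] = ((1)·(1) + (-3)·(-3) + (0)·(0) + (2)·(2)) / 3 = 14/3 = 4.6667
  Sample standard deviations s_i = √(s[i,i]):
  s(A) = √(5.6667) = 2.3805
  s(B) = √(8.25) = 2.8723
  s(C) = √(4.6667) = 2.1602

Step 3 — r_{ij} = s_{ij} / (s_i · s_j):
  r[A,A] = 1 (diagonal).
  r[A,B] = 4.1667 / (2.3805 · 2.8723) = 4.1667 / 6.8374 = 0.6094
  r[A,C] = -3.6667 / (2.3805 · 2.1602) = -3.6667 / 5.1424 = -0.713
  r[B,B] = 1 (diagonal).
  r[B,C] = -4 / (2.8723 · 2.1602) = -4 / 6.2048 = -0.6447
  r[C,C] = 1 (diagonal).

R is symmetric with unit diagonal. Assembling:

R = [[1, 0.6094, -0.713],
 [0.6094, 1, -0.6447],
 [-0.713, -0.6447, 1]]


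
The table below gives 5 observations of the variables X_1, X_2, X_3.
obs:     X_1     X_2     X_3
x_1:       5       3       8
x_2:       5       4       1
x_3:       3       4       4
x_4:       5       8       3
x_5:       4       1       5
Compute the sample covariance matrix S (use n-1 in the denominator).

Step 1 — column means:
  mean(X_1) = (5 + 5 + 3 + 5 + 4) / 5 = 22/5 = 4.4
  mean(X_2) = (3 + 4 + 4 + 8 + 1) / 5 = 20/5 = 4
  mean(X_3) = (8 + 1 + 4 + 3 + 5) / 5 = 21/5 = 4.2

Step 2 — sample covariance S[i,j] = (1/(n-1)) · Σ_k (x_{k,i} - mean_i) · (x_{k,j} - mean_j), with n-1 = 4.
  S[X_1,X_1] = ((0.6)·(0.6) + (0.6)·(0.6) + (-1.4)·(-1.4) + (0.6)·(0.6) + (-0.4)·(-0.4)) / 4 = 3.2/4 = 0.8
  S[X_1,X_2] = ((0.6)·(-1) + (0.6)·(0) + (-1.4)·(0) + (0.6)·(4) + (-0.4)·(-3)) / 4 = 3/4 = 0.75
  S[X_1,X_3] = ((0.6)·(3.8) + (0.6)·(-3.2) + (-1.4)·(-0.2) + (0.6)·(-1.2) + (-0.4)·(0.8)) / 4 = -0.4/4 = -0.1
  S[X_2,X_2] = ((-1)·(-1) + (0)·(0) + (0)·(0) + (4)·(4) + (-3)·(-3)) / 4 = 26/4 = 6.5
  S[X_2,X_3] = ((-1)·(3.8) + (0)·(-3.2) + (0)·(-0.2) + (4)·(-1.2) + (-3)·(0.8)) / 4 = -11/4 = -2.75
  S[X_3,X_3] = ((3.8)·(3.8) + (-3.2)·(-3.2) + (-0.2)·(-0.2) + (-1.2)·(-1.2) + (0.8)·(0.8)) / 4 = 26.8/4 = 6.7

S is symmetric (S[j,i] = S[i,j]). Assembling:

S = [[0.8, 0.75, -0.1],
 [0.75, 6.5, -2.75],
 [-0.1, -2.75, 6.7]]
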